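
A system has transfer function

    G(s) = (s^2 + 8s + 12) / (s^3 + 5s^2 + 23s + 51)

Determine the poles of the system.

s = -3, -1 ± 4j

The poles are the roots of the denominator s^3 + 5s^2 + 23s + 51 = 0.
Trying s = -3: the polynomial evaluates to 0, so (s + 3) is a factor.
Dividing out leaves s^2 + 2s + 17 = 0.
The quadratic formula then gives s = -1 ± 4j.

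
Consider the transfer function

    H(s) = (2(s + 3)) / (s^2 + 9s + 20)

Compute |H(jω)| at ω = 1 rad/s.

|H(j1)| ≈ 0.3008

Substitute s = j1: numerator = 6 + j2, denominator = 19 + j9.
|H(j1)| = |6 + j2| / |19 + j9| = 6.3246 / 21.024 ≈ 0.3008.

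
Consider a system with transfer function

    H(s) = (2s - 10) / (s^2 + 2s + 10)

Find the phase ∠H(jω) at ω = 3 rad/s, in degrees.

At s = j3: numerator = -10 + j6, denominator = 1 + j6.
∠H = ∠num − ∠den = 149.04° − (80.538°) = 68.50°.

∠H(j3) ≈ 68.50°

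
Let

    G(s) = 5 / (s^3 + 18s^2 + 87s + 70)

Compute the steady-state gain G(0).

Set s = 0: G(0) = (5) / (70) = 1/14.

G(0) = 1/14 ≈ 0.07143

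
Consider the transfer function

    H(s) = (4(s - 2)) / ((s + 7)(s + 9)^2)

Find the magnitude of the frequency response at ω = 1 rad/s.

|H(j1)| ≈ 0.01543

Substitute s = j1: numerator = -8 + j4, denominator = 542 + j206.
|H(j1)| = |-8 + j4| / |542 + j206| = 8.9443 / 579.83 ≈ 0.01543.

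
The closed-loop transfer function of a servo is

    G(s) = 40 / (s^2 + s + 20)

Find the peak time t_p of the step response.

Comparing s^2 + s + 20 to s^2 + 2ζωₙs + ωₙ²: ωₙ = √20 ≈ 4.472 rad/s and ζ = 1/(2·√20) ≈ 0.1118.
ζωₙ = 1/2 = 0.5, so ω_d = ωₙ√(1−ζ²) = √(ωₙ² − (ζωₙ)²) = √(20 − 0.5²) = √19.75 ≈ 4.444 rad/s.
t_p = π/ω_d = π/4.444 ≈ 0.7069 s.

t_p ≈ 0.7069 s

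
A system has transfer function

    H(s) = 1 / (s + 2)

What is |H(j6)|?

|H(j6)| ≈ 0.1581

Substitute s = j6: numerator = 1, denominator = 2 + j6.
|H(j6)| = |1| / |2 + j6| = 1 / 6.3246 ≈ 0.1581.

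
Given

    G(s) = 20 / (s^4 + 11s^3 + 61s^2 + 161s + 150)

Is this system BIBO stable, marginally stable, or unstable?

stable

The denominator s^4 + 11s^3 + 61s^2 + 161s + 150 factors as (s + 2)(s^2 + 6s + 25)(s + 3), giving poles at s = -2, -3 + 4j, -3 - 4j, -3.
Since all poles lie strictly in the left half-plane, the system is stable.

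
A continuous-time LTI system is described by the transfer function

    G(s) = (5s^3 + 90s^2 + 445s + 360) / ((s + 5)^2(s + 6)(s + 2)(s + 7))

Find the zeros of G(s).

s = -8, -1, -9

Set the numerator to zero: 5s^3 + 90s^2 + 445s + 360 = 0, i.e. 5·(s^3 + 18s^2 + 89s + 72) = 0.
Factoring: (s + 8)(s + 1)(s + 9) = 0.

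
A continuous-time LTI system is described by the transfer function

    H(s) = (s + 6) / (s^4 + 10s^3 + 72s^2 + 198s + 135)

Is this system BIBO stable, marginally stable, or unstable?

stable

The denominator s^4 + 10s^3 + 72s^2 + 198s + 135 factors as (s^2 + 6s + 45)(s + 1)(s + 3), giving poles at s = -3 + 6j, -3 - 6j, -1, -3.
Since all poles lie strictly in the left half-plane, the system is stable.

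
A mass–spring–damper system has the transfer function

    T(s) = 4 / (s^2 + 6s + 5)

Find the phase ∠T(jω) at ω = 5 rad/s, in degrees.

At s = j5: numerator = 4, denominator = -20 + j30.
∠T = ∠num − ∠den = 0° − (123.69°) = -123.7°.

∠T(j5) ≈ -123.7°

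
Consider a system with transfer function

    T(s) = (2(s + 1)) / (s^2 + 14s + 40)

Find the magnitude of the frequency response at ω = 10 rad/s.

Substitute s = j10: numerator = 2 + j20, denominator = -60 + j140.
|T(j10)| = |2 + j20| / |-60 + j140| = 20.100 / 152.32 ≈ 0.1320.

|T(j10)| ≈ 0.1320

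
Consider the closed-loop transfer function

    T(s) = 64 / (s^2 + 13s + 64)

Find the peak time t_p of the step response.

Comparing s^2 + 13s + 64 to s^2 + 2ζωₙs + ωₙ²: ωₙ = 8 rad/s and ζ = 13/(2·8) = 0.8125.
ζωₙ = 13/2 = 6.5, so ω_d = ωₙ√(1−ζ²) = √(ωₙ² − (ζωₙ)²) = √(64 − 6.5²) = √21.75 ≈ 4.664 rad/s.
t_p = π/ω_d = π/4.664 ≈ 0.6736 s.

t_p ≈ 0.6736 s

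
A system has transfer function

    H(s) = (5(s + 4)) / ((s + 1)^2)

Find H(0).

At s = 0 each factor (s + a) contributes a and each (s^2 + bs + c) contributes c.
H(0) = 5·(4) / ((1) · (1)) = 20/1 = 20.

H(0) = 20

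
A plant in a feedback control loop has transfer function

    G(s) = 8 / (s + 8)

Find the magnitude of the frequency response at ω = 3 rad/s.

|G(j3)| ≈ 0.9363

Substitute s = j3: numerator = 8, denominator = 8 + j3.
|G(j3)| = |8| / |8 + j3| = 8 / 8.5440 ≈ 0.9363.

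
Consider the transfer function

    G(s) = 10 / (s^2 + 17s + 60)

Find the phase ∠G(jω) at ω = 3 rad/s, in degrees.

At s = j3: numerator = 10, denominator = 51 + j51.
∠G = ∠num − ∠den = 0° − (45°) = -45°.

∠G(j3) ≈ -45°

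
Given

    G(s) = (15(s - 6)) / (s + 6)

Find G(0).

At s = 0 each factor (s + a) contributes a and each (s^2 + bs + c) contributes c.
G(0) = 15·(-6) / ((6)) = -90/6 = -15.

G(0) = -15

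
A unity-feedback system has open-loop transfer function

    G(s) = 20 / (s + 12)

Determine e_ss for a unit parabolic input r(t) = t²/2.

e_ss = ∞

G(s) has no poles at the origin.
This is a Type 0 system; Ka = lim_{s→0} s^2·G(s) = 0, so the steady-state error for a parabola input is infinite.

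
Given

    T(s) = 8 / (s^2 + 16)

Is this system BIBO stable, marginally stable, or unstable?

The denominator s^2 + 16 factors as (s^2 + 16), giving poles at s = ±4j.
Since the simple pole(s) at s = 4j, -4j lie on the jω-axis with none in the right half-plane, the system is marginally stable.

marginally stable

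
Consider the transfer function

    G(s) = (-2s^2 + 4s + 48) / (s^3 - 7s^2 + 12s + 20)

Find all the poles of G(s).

s = 4 + 2j, 4 - 2j, -1

The poles are the roots of the denominator s^3 - 7s^2 + 12s + 20 = 0.
Trying s = -1: the polynomial evaluates to 0, so (s + 1) is a factor.
Dividing out leaves s^2 - 8s + 20 = 0.
The quadratic formula then gives s = 4 ± 2j.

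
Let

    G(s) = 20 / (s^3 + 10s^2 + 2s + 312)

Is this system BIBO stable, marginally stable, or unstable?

The denominator s^3 + 10s^2 + 2s + 312 factors as (s + 12)(s^2 - 2s + 26), giving poles at s = -12, 1 ± 5j.
Since the pole(s) at s = 1 + 5j, 1 - 5j lie in the right half-plane, the system is unstable.

unstable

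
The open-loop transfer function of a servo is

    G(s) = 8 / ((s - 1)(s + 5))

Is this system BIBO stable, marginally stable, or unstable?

The poles can be read from the denominator factors: s = 1, -5.
Since the pole(s) at s = 1 lie in the right half-plane, the system is unstable.

unstable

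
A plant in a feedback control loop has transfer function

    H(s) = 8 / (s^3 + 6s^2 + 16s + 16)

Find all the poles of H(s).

The poles are the roots of the denominator s^3 + 6s^2 + 16s + 16 = 0.
Trying s = -2: the polynomial evaluates to 0, so (s + 2) is a factor.
Dividing out leaves s^2 + 4s + 8 = 0.
The quadratic formula then gives s = -2 ± 2j.

s = -2 ± 2j, -2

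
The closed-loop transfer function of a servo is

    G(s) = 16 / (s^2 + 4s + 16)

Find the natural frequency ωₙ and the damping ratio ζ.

Compare the denominator to the standard form s^2 + 2ζωₙs + ωₙ².
ωₙ² = 16, so ωₙ = 4 rad/s.
2ζωₙ = 4, so ζ = 4/(2·4) = 0.5.
With ζ = 0.5 the response is underdamped.

ωₙ = 4 rad/s, ζ = 0.5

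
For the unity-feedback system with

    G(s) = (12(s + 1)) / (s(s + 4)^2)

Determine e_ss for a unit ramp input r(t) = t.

e_ss = 1.333

G(s) has one pole at the origin.
This is a Type 1 system. Kv = lim_{s→0} s·G(s) = 12/16 = 3/4.
e_ss = 1/Kv = 1/(3/4) = 4/3 ≈ 1.333.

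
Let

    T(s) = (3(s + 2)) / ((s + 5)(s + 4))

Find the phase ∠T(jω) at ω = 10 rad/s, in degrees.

At s = j10: numerator = 6 + j30, denominator = -80 + j90.
∠T = ∠num − ∠den = 78.690° − (131.63°) = -52.94°.

∠T(j10) ≈ -52.94°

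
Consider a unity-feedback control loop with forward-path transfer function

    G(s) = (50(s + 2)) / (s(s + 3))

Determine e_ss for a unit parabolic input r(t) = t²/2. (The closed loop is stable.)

e_ss = ∞

G(s) has one pole at the origin.
This is a Type 1 system; Ka = lim_{s→0} s^2·G(s) = 0, so the steady-state error for a parabola input is infinite.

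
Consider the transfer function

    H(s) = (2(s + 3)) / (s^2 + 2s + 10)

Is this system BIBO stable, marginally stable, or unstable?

The poles can be read from the denominator factors: s = -1 + 3j, -1 - 3j.
Since all poles lie strictly in the left half-plane, the system is stable.

stable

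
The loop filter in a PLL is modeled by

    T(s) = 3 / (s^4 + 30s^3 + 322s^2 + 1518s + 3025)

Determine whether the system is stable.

The denominator s^4 + 30s^3 + 322s^2 + 1518s + 3025 factors as (s^2 + 8s + 25)(s + 11)^2, giving poles at s = -4 + 3j, -4 - 3j, -11, -11.
Since all poles lie strictly in the left half-plane, the system is stable.

stable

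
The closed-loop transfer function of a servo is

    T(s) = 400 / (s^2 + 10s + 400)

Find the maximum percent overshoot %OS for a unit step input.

%OS ≈ 44.4%

Comparing s^2 + 10s + 400 to s^2 + 2ζωₙs + ωₙ²: ωₙ = 20 rad/s and ζ = 10/(2·20) = 0.25.
%OS = 100·exp(−πζ/√(1−ζ²)) = 100·exp(−π·0.25/√(1−0.25²)) ≈ 44.4%.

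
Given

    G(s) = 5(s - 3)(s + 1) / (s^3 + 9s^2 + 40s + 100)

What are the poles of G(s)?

The poles are the roots of the denominator s^3 + 9s^2 + 40s + 100 = 0.
Trying s = -5: the polynomial evaluates to 0, so (s + 5) is a factor.
Dividing out leaves s^2 + 4s + 20 = 0.
The quadratic formula then gives s = -2 ± 4j.

s = -2 + 4j, -2 - 4j, -5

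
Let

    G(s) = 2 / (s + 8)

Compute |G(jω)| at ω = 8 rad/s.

|G(j8)| ≈ 0.1768

Substitute s = j8: numerator = 2, denominator = 8 + j8.
|G(j8)| = |2| / |8 + j8| = 2 / 11.314 ≈ 0.1768.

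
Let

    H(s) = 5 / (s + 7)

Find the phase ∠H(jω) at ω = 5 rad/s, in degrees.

∠H(j5) ≈ -35.54°

At s = j5: numerator = 5, denominator = 7 + j5.
∠H = ∠num − ∠den = 0° − (35.538°) = -35.54°.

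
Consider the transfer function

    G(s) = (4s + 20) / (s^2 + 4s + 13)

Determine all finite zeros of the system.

s = -5

Set the numerator to zero: 4s + 20 = 0, i.e. 4·(s + 5) = 0.
So s = -5.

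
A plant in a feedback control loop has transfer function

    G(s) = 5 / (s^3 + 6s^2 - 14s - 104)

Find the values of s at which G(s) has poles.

s = 4, -5 + j, -5 - j

The poles are the roots of the denominator s^3 + 6s^2 - 14s - 104 = 0.
Trying s = 4: the polynomial evaluates to 0, so (s - 4) is a factor.
Dividing out leaves s^2 + 10s + 26 = 0.
The quadratic formula then gives s = -5 ± 1j.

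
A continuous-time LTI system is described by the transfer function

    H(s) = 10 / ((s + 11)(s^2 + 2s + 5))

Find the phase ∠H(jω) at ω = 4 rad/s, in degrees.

At s = j4: numerator = 10, denominator = -153 + j44.
∠H = ∠num − ∠den = 0° − (163.96°) = -164.0°.

∠H(j4) ≈ -164.0°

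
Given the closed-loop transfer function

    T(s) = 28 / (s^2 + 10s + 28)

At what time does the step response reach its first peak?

t_p ≈ 1.814 s

Comparing s^2 + 10s + 28 to s^2 + 2ζωₙs + ωₙ²: ωₙ = √28 ≈ 5.292 rad/s and ζ = 10/(2·√28) ≈ 0.9449.
ζωₙ = 10/2 = 5, so ω_d = ωₙ√(1−ζ²) = √(ωₙ² − (ζωₙ)²) = √(28 − 5²) = √3 ≈ 1.732 rad/s.
t_p = π/ω_d = π/1.732 ≈ 1.814 s.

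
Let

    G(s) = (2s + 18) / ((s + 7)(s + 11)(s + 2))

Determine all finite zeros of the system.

Set the numerator to zero: 2s + 18 = 0, i.e. 2·(s + 9) = 0.
So s = -9.

s = -9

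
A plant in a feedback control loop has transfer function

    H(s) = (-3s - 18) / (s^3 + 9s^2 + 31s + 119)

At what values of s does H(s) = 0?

s = -6

Set the numerator to zero: -3s - 18 = 0, i.e. -3·(s + 6) = 0.
So s = -6.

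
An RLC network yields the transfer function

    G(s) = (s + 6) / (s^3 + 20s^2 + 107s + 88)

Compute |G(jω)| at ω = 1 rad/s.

|G(j1)| ≈ 0.04830

Substitute s = j1: numerator = 6 + j1, denominator = 68 + j106.
|G(j1)| = |6 + j1| / |68 + j106| = 6.0828 / 125.94 ≈ 0.04830.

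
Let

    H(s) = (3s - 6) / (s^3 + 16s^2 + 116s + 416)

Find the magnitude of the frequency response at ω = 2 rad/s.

|H(j2)| ≈ 0.02034

Substitute s = j2: numerator = -6 + j6, denominator = 352 + j224.
|H(j2)| = |-6 + j6| / |352 + j224| = 8.4853 / 417.23 ≈ 0.02034.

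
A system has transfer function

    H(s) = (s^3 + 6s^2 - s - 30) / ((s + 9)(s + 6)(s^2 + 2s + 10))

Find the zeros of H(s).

s = -3, -5, 2

Set the numerator to zero: s^3 + 6s^2 - s - 30 = 0.
Factoring: (s + 3)(s + 5)(s - 2) = 0.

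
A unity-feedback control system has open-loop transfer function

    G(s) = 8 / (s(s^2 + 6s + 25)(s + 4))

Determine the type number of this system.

Type 1

The denominator has 1 factor of s at the origin (free integrator), so this is a Type 1 system.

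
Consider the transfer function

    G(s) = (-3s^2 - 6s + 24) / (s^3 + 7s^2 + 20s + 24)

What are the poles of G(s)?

The poles are the roots of the denominator s^3 + 7s^2 + 20s + 24 = 0.
Trying s = -3: the polynomial evaluates to 0, so (s + 3) is a factor.
Dividing out leaves s^2 + 4s + 8 = 0.
The quadratic formula then gives s = -2 ± 2j.

s = -2 + 2j, -2 - 2j, -3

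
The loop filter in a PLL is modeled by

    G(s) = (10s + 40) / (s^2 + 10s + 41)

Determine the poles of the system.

The poles are the roots of the denominator s^2 + 10s + 41 = 0.
Using the quadratic formula: s = (-10 ± √(-64))/2 = -5 ± 4j.

s = -5 + 4j, -5 - 4j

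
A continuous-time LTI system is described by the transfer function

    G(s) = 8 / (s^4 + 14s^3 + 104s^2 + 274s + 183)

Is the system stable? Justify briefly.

The denominator s^4 + 14s^3 + 104s^2 + 274s + 183 factors as (s^2 + 10s + 61)(s + 3)(s + 1), giving poles at s = -5 + 6j, -5 - 6j, -3, -1.
Since all poles lie strictly in the left half-plane, the system is stable.

stable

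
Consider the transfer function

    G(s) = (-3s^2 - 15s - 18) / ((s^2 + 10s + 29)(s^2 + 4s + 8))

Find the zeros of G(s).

Set the numerator to zero: -3s^2 - 15s - 18 = 0, i.e. -3·(s^2 + 5s + 6) = 0.
Factoring: (s + 2)(s + 3) = 0.

s = -2, -3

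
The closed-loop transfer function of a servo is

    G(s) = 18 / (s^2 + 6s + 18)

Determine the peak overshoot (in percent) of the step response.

%OS ≈ 4.32%

Comparing s^2 + 6s + 18 to s^2 + 2ζωₙs + ωₙ²: ωₙ = √18 ≈ 4.243 rad/s and ζ = 6/(2·√18) ≈ 0.7071.
%OS = 100·exp(−πζ/√(1−ζ²)) = 100·exp(−π·0.7071/√(1−0.7071²)) ≈ 4.32%.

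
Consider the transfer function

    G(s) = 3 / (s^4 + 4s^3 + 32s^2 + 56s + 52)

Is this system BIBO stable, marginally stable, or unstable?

The denominator s^4 + 4s^3 + 32s^2 + 56s + 52 factors as (s^2 + 2s + 26)(s^2 + 2s + 2), giving poles at s = -1 ± 5j, -1 ± j.
Since all poles lie strictly in the left half-plane, the system is stable.

stable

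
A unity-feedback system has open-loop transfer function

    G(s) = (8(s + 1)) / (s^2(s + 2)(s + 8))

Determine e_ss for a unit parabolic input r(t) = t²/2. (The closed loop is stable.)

e_ss = 2

G(s) has 2 poles at the origin.
This is a Type 2 system. Ka = lim_{s→0} s^2·G(s) = 8/16 = 1/2.
e_ss = 1/Ka = 1/(1/2) = 2.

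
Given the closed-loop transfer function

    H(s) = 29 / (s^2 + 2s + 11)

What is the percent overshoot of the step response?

Comparing s^2 + 2s + 11 to s^2 + 2ζωₙs + ωₙ²: ωₙ = √11 ≈ 3.317 rad/s and ζ = 2/(2·√11) ≈ 0.3015.
%OS = 100·exp(−πζ/√(1−ζ²)) = 100·exp(−π·0.3015/√(1−0.3015²)) ≈ 37.0%.

%OS ≈ 37.0%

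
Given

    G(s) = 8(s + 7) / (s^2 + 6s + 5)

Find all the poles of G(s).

s = -1, -5

The poles are the roots of the denominator s^2 + 6s + 5 = 0.
Factoring: (s + 1)(s + 5) = 0, so s = -1 and s = -5.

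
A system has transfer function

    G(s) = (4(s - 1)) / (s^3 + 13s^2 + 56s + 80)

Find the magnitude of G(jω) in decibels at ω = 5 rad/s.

Substitute s = j5: numerator = -4 + j20, denominator = -245 + j155.
|G(j5)| = |-4 + j20| / |-245 + j155| = 20.396 / 289.91 ≈ 0.07035.
In decibels: 20·log₁₀(0.07035) ≈ -23.1 dB.

|G(j5)|_dB ≈ -23.1 dB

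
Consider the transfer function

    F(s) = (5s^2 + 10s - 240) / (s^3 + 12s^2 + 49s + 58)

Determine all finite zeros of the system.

s = 6, -8

Set the numerator to zero: 5s^2 + 10s - 240 = 0, i.e. 5·(s^2 + 2s - 48) = 0.
Factoring: (s - 6)(s + 8) = 0.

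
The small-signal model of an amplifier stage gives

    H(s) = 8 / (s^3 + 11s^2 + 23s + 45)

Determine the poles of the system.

s = -1 ± 2j, -9

The poles are the roots of the denominator s^3 + 11s^2 + 23s + 45 = 0.
Trying s = -9: the polynomial evaluates to 0, so (s + 9) is a factor.
Dividing out leaves s^2 + 2s + 5 = 0.
The quadratic formula then gives s = -1 ± 2j.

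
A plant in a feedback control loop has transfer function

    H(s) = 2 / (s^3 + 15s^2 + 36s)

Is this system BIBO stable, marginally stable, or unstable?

The denominator s^3 + 15s^2 + 36s factors as s(s + 3)(s + 12), giving poles at s = 0, -3, -12.
Since the simple pole(s) at s = 0 lie on the jω-axis with none in the right half-plane, the system is marginally stable.

marginally stable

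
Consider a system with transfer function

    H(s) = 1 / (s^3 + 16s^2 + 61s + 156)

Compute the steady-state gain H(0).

Set s = 0: H(0) = (1) / (156) = 1/156.

H(0) = 1/156 ≈ 0.006410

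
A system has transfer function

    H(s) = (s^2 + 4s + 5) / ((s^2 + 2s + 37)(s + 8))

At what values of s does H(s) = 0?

Set the numerator to zero: s^2 + 4s + 5 = 0.
Factoring: (s^2 + 4s + 5) = 0.

s = -2 + j, -2 - j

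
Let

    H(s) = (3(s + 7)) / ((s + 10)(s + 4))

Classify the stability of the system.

The poles can be read from the denominator factors: s = -10, -4.
Since all poles lie strictly in the left half-plane, the system is stable.

stable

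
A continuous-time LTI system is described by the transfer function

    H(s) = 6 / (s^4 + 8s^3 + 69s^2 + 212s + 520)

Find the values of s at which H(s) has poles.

s = -2 + 6j, -2 - 6j, -2 + 3j, -2 - 3j

The poles are the roots of the denominator s^4 + 8s^3 + 69s^2 + 212s + 520 = 0.
No real roots exist; factor into two real quadratics: (s^2 + 4s + 40)(s^2 + 4s + 13) = 0.
Each quadratic gives a conjugate pair via the quadratic formula.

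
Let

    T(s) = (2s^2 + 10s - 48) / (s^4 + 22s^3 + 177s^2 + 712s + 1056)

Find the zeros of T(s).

Set the numerator to zero: 2s^2 + 10s - 48 = 0, i.e. 2·(s^2 + 5s - 24) = 0.
Factoring: (s + 8)(s - 3) = 0.

s = -8, 3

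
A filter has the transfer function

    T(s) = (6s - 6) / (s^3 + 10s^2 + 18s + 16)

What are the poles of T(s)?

The poles are the roots of the denominator s^3 + 10s^2 + 18s + 16 = 0.
Trying s = -8: the polynomial evaluates to 0, so (s + 8) is a factor.
Dividing out leaves s^2 + 2s + 2 = 0.
The quadratic formula then gives s = -1 ± 1j.

s = -1 + j, -1 - j, -8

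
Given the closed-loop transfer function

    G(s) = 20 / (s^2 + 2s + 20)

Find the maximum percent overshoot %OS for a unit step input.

%OS ≈ 48.6%

Comparing s^2 + 2s + 20 to s^2 + 2ζωₙs + ωₙ²: ωₙ = √20 ≈ 4.472 rad/s and ζ = 2/(2·√20) ≈ 0.2236.
%OS = 100·exp(−πζ/√(1−ζ²)) = 100·exp(−π·0.2236/√(1−0.2236²)) ≈ 48.6%.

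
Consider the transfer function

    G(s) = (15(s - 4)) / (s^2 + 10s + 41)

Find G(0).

Set s = 0: G(0) = (-60) / (41) = -60/41.

G(0) = -60/41 ≈ -1.463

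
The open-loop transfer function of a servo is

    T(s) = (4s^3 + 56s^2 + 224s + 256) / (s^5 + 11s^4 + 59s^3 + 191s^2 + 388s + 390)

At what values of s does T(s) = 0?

s = -8, -2, -4

Set the numerator to zero: 4s^3 + 56s^2 + 224s + 256 = 0, i.e. 4·(s^3 + 14s^2 + 56s + 64) = 0.
Factoring: (s + 8)(s + 2)(s + 4) = 0.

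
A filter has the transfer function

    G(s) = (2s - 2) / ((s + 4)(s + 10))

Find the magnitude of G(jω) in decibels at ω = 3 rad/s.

|G(j3)|_dB ≈ -18.3 dB

Substitute s = j3: numerator = -2 + j6, denominator = 31 + j42.
|G(j3)| = |-2 + j6| / |31 + j42| = 6.3246 / 52.202 ≈ 0.1212.
In decibels: 20·log₁₀(0.1212) ≈ -18.3 dB.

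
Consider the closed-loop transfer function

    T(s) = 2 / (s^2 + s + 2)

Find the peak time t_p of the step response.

t_p ≈ 2.375 s

Comparing s^2 + s + 2 to s^2 + 2ζωₙs + ωₙ²: ωₙ = √2 ≈ 1.414 rad/s and ζ = 1/(2·√2) ≈ 0.3536.
ζωₙ = 1/2 = 0.5, so ω_d = ωₙ√(1−ζ²) = √(ωₙ² − (ζωₙ)²) = √(2 − 0.5²) = √1.75 ≈ 1.323 rad/s.
t_p = π/ω_d = π/1.323 ≈ 2.375 s.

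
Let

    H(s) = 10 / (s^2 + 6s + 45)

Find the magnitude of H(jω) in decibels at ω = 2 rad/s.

Substitute s = j2: numerator = 10, denominator = 41 + j12.
|H(j2)| = |10| / |41 + j12| = 10 / 42.720 ≈ 0.2341.
In decibels: 20·log₁₀(0.2341) ≈ -12.6 dB.

|H(j2)|_dB ≈ -12.6 dB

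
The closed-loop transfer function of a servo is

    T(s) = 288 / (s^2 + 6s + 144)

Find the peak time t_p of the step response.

t_p ≈ 0.2704 s

Comparing s^2 + 6s + 144 to s^2 + 2ζωₙs + ωₙ²: ωₙ = 12 rad/s and ζ = 6/(2·12) = 0.25.
ζωₙ = 6/2 = 3, so ω_d = ωₙ√(1−ζ²) = √(ωₙ² − (ζωₙ)²) = √(144 − 3²) = √135 ≈ 11.62 rad/s.
t_p = π/ω_d = π/11.62 ≈ 0.2704 s.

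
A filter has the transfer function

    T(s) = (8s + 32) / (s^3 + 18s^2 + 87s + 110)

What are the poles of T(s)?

The poles are the roots of the denominator s^3 + 18s^2 + 87s + 110 = 0.
Trying s = -2: the polynomial evaluates to 0, so (s + 2) is a factor.
Dividing out leaves s^2 + 16s + 55 = 0.
Factoring the quadratic: (s + 5)(s + 11) = 0.

s = -2, -5, -11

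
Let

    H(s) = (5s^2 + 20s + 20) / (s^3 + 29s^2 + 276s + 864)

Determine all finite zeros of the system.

Set the numerator to zero: 5s^2 + 20s + 20 = 0, i.e. 5·(s^2 + 4s + 4) = 0.
Factoring: (s + 2)^2 = 0.

s = -2, -2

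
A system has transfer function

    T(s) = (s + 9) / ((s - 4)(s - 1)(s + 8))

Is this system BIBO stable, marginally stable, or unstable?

The poles can be read from the denominator factors: s = 4, 1, -8.
Since the pole(s) at s = 4, 1 lie in the right half-plane, the system is unstable.

unstable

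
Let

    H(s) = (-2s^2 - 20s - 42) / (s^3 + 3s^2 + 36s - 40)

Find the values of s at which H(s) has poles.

s = -2 + 6j, -2 - 6j, 1

The poles are the roots of the denominator s^3 + 3s^2 + 36s - 40 = 0.
Trying s = 1: the polynomial evaluates to 0, so (s - 1) is a factor.
Dividing out leaves s^2 + 4s + 40 = 0.
The quadratic formula then gives s = -2 ± 6j.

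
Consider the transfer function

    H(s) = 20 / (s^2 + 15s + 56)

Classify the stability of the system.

stable

The denominator s^2 + 15s + 56 factors as (s + 8)(s + 7), giving poles at s = -8, -7.
Since all poles lie strictly in the left half-plane, the system is stable.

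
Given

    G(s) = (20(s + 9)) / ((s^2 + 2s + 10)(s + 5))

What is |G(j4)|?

Substitute s = j4: numerator = 180 + j80, denominator = -62 + j16.
|G(j4)| = |180 + j80| / |-62 + j16| = 196.98 / 64.031 ≈ 3.076.

|G(j4)| ≈ 3.076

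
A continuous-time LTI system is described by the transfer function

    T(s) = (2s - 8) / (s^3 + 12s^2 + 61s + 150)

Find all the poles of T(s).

The poles are the roots of the denominator s^3 + 12s^2 + 61s + 150 = 0.
Trying s = -6: the polynomial evaluates to 0, so (s + 6) is a factor.
Dividing out leaves s^2 + 6s + 25 = 0.
The quadratic formula then gives s = -3 ± 4j.

s = -3 + 4j, -3 - 4j, -6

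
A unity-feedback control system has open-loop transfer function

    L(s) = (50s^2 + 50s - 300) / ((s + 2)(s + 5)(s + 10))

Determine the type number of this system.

Type 0

The denominator has no factor of s at the origin — no free integrator — so this is a Type 0 system.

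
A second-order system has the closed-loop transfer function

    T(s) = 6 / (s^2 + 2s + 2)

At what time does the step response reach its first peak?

t_p ≈ 3.142 s

Comparing s^2 + 2s + 2 to s^2 + 2ζωₙs + ωₙ²: ωₙ = √2 ≈ 1.414 rad/s and ζ = 2/(2·√2) ≈ 0.7071.
ζωₙ = 2/2 = 1, so ω_d = ωₙ√(1−ζ²) = √(ωₙ² − (ζωₙ)²) = √(2 − 1²) = √1 = 1 rad/s.
t_p = π/ω_d = π/1 ≈ 3.142 s.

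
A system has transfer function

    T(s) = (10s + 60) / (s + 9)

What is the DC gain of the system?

Set s = 0: T(0) = (60) / (9) = 20/3.

T(0) = 20/3 ≈ 6.667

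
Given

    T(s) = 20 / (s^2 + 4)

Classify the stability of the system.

The denominator s^2 + 4 factors as (s^2 + 4), giving poles at s = ±2j.
Since the simple pole(s) at s = ±2j lie on the jω-axis with none in the right half-plane, the system is marginally stable.

marginally stable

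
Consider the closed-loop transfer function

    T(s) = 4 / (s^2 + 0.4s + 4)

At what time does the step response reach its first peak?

Comparing s^2 + 0.4s + 4 to s^2 + 2ζωₙs + ωₙ²: ωₙ = 2 rad/s and ζ = 0.4/(2·2) = 0.1.
ζωₙ = 0.4/2 = 0.2, so ω_d = ωₙ√(1−ζ²) = √(ωₙ² − (ζωₙ)²) = √(4 − 0.2²) = √3.96 ≈ 1.990 rad/s.
t_p = π/ω_d = π/1.990 ≈ 1.579 s.

t_p ≈ 1.579 s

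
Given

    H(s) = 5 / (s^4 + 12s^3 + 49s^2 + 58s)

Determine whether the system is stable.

marginally stable

The denominator s^4 + 12s^3 + 49s^2 + 58s factors as s(s^2 + 10s + 29)(s + 2), giving poles at s = 0, -5 + 2j, -5 - 2j, -2.
Since the simple pole(s) at s = 0 lie on the jω-axis with none in the right half-plane, the system is marginally stable.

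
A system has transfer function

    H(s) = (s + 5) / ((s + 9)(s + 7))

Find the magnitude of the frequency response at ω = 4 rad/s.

Substitute s = j4: numerator = 5 + j4, denominator = 47 + j64.
|H(j4)| = |5 + j4| / |47 + j64| = 6.4031 / 79.404 ≈ 0.08064.

|H(j4)| ≈ 0.08064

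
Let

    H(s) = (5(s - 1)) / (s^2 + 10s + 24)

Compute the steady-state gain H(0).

Set s = 0: H(0) = (-5) / (24) = -5/24.

H(0) = -5/24 ≈ -0.2083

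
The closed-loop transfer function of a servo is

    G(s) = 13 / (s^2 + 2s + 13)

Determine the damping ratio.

ζ ≈ 0.2774

Compare the denominator to the standard form s^2 + 2ζωₙs + ωₙ².
ωₙ² = 13, so ωₙ = √13 ≈ 3.606 rad/s.
2ζωₙ = 2, so ζ = 2/(2·√13) ≈ 0.2774.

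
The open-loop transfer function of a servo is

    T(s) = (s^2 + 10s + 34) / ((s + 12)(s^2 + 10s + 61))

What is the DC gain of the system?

At s = 0 each factor (s + a) contributes a and each (s^2 + bs + c) contributes c.
T(0) = 1·(34) / ((12) · (61)) = 34/732 = 17/366.

T(0) = 17/366 ≈ 0.04645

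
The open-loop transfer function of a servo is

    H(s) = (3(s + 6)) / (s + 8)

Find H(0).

H(0) = 9/4 ≈ 2.250

Set s = 0: H(0) = (18) / (8) = 9/4.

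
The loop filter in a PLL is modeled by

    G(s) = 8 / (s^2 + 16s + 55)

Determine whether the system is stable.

The denominator s^2 + 16s + 55 factors as (s + 5)(s + 11), giving poles at s = -5, -11.
Since all poles lie strictly in the left half-plane, the system is stable.

stable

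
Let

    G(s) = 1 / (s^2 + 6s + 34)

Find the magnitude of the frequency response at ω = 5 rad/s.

|G(j5)| ≈ 0.03193

Substitute s = j5: numerator = 1, denominator = 9 + j30.
|G(j5)| = |1| / |9 + j30| = 1 / 31.321 ≈ 0.03193.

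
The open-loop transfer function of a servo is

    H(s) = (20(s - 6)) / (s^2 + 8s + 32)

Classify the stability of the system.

The poles can be read from the denominator factors: s = -4 ± 4j.
Since all poles lie strictly in the left half-plane, the system is stable.

stable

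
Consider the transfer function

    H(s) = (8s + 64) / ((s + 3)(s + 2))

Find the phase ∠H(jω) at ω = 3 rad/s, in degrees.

∠H(j3) ≈ -80.75°

At s = j3: numerator = 64 + j24, denominator = -3 + j15.
∠H = ∠num − ∠den = 20.556° − (101.31°) = -80.75°.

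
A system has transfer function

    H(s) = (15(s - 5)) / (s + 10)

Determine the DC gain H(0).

H(0) = -15/2 ≈ -7.500

At s = 0 each factor (s + a) contributes a and each (s^2 + bs + c) contributes c.
H(0) = 15·(-5) / ((10)) = -75/10 = -15/2.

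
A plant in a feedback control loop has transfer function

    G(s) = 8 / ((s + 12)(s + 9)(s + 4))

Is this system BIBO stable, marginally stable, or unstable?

The poles can be read from the denominator factors: s = -12, -9, -4.
Since all poles lie strictly in the left half-plane, the system is stable.

stable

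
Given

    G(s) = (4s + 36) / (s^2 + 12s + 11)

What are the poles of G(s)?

The poles are the roots of the denominator s^2 + 12s + 11 = 0.
Factoring: (s + 11)(s + 1) = 0, so s = -11 and s = -1.

s = -11, -1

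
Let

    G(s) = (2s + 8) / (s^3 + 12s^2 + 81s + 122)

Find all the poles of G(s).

The poles are the roots of the denominator s^3 + 12s^2 + 81s + 122 = 0.
Trying s = -2: the polynomial evaluates to 0, so (s + 2) is a factor.
Dividing out leaves s^2 + 10s + 61 = 0.
The quadratic formula then gives s = -5 ± 6j.

s = -2, -5 ± 6j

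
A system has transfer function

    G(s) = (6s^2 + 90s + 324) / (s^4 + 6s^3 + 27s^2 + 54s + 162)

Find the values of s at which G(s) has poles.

s = ±3j, -3 ± 3j

The poles are the roots of the denominator s^4 + 6s^3 + 27s^2 + 54s + 162 = 0.
No real roots exist; factor into two real quadratics: (s^2 + 9)(s^2 + 6s + 18) = 0.
Each quadratic gives a conjugate pair via the quadratic formula.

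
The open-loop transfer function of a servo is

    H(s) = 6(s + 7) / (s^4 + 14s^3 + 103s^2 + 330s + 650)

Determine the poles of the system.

The poles are the roots of the denominator s^4 + 14s^3 + 103s^2 + 330s + 650 = 0.
No real roots exist; factor into two real quadratics: (s^2 + 4s + 13)(s^2 + 10s + 50) = 0.
Each quadratic gives a conjugate pair via the quadratic formula.

s = -2 ± 3j, -5 ± 5j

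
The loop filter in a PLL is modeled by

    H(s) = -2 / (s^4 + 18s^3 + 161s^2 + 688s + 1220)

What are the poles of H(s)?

s = -4 + 2j, -4 - 2j, -5 + 6j, -5 - 6j

The poles are the roots of the denominator s^4 + 18s^3 + 161s^2 + 688s + 1220 = 0.
No real roots exist; factor into two real quadratics: (s^2 + 8s + 20)(s^2 + 10s + 61) = 0.
Each quadratic gives a conjugate pair via the quadratic formula.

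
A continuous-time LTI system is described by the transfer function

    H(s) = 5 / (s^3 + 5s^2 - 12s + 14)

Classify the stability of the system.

unstable

The denominator s^3 + 5s^2 - 12s + 14 factors as (s + 7)(s^2 - 2s + 2), giving poles at s = -7, 1 ± j.
Since the pole(s) at s = 1 + j, 1 - j lie in the right half-plane, the system is unstable.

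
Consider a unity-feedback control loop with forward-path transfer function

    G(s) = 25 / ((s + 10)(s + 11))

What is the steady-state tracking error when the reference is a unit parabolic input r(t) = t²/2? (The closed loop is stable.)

e_ss = ∞

G(s) has no poles at the origin.
This is a Type 0 system; Ka = lim_{s→0} s^2·G(s) = 0, so the steady-state error for a parabola input is infinite.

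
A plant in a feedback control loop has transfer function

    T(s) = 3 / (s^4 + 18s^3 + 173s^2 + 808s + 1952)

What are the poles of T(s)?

The poles are the roots of the denominator s^4 + 18s^3 + 173s^2 + 808s + 1952 = 0.
No real roots exist; factor into two real quadratics: (s^2 + 10s + 61)(s^2 + 8s + 32) = 0.
Each quadratic gives a conjugate pair via the quadratic formula.

s = -5 ± 6j, -4 ± 4j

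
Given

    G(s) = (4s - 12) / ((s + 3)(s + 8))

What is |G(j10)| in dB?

Substitute s = j10: numerator = -12 + j40, denominator = -76 + j110.
|G(j10)| = |-12 + j40| / |-76 + j110| = 41.761 / 133.70 ≈ 0.3123.
In decibels: 20·log₁₀(0.3123) ≈ -10.1 dB.

|G(j10)|_dB ≈ -10.1 dB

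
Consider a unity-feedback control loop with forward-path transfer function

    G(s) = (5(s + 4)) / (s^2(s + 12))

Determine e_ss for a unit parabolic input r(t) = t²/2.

e_ss = 0.6000

G(s) has 2 poles at the origin.
This is a Type 2 system. Ka = lim_{s→0} s^2·G(s) = 20/12 = 5/3.
e_ss = 1/Ka = 1/(5/3) = 3/5 ≈ 0.6000.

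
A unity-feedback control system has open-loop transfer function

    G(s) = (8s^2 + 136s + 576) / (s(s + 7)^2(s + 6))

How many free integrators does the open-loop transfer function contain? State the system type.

The denominator has 1 factor of s at the origin (free integrator), so this is a Type 1 system.

Type 1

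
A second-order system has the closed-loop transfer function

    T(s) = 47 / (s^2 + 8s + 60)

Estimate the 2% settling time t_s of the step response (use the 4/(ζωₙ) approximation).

t_s ≈ 1 s

Comparing s^2 + 8s + 60 to s^2 + 2ζωₙs + ωₙ²: ωₙ = √60 ≈ 7.746 rad/s and ζ = 8/(2·√60) ≈ 0.5164.
ζωₙ = 8/2 = 4, so t_s ≈ 4/(ζωₙ) = 4/4 = 1 s.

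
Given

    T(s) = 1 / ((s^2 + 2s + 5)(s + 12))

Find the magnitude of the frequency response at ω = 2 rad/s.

Substitute s = j2: numerator = 1, denominator = 4 + j50.
|T(j2)| = |1| / |4 + j50| = 1 / 50.160 ≈ 0.01994.

|T(j2)| ≈ 0.01994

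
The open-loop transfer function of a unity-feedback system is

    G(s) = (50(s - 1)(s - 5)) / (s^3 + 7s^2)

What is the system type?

The denominator has 2 factors of s at the origin (free integrators), so this is a Type 2 system.

Type 2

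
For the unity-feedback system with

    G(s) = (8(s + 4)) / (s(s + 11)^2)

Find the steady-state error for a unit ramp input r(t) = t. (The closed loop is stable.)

G(s) has one pole at the origin.
This is a Type 1 system. Kv = lim_{s→0} s·G(s) = 32/121.
e_ss = 1/Kv = 1/(32/121) = 121/32 ≈ 3.781.

e_ss = 3.781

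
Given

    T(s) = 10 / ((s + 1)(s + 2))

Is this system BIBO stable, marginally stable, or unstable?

stable

The poles can be read from the denominator factors: s = -1, -2.
Since all poles lie strictly in the left half-plane, the system is stable.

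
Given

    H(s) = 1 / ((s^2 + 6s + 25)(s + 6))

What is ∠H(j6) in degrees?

∠H(j6) ≈ -152.0°

At s = j6: numerator = 1, denominator = -282 + j150.
∠H = ∠num − ∠den = 0° − (151.99°) = -152.0°.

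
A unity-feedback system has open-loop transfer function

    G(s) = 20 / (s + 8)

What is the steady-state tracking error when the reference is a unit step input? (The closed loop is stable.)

G(s) has no poles at the origin.
This is a Type 0 system. Kp = lim_{s→0} G(s) = 20/8 = 5/2.
e_ss = 1/(1 + Kp) = 1/(1 + 5/2) = 2/7 ≈ 0.2857.

e_ss = 0.2857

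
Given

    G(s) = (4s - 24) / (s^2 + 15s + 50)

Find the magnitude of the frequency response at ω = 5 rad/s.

|G(j5)| ≈ 0.3952

Substitute s = j5: numerator = -24 + j20, denominator = 25 + j75.
|G(j5)| = |-24 + j20| / |25 + j75| = 31.241 / 79.057 ≈ 0.3952.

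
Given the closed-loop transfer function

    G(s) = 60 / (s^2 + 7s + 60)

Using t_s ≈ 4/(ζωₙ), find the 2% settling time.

t_s ≈ 1.143 s

Comparing s^2 + 7s + 60 to s^2 + 2ζωₙs + ωₙ²: ωₙ = √60 ≈ 7.746 rad/s and ζ = 7/(2·√60) ≈ 0.4518.
ζωₙ = 7/2 = 3.5, so t_s ≈ 4/(ζωₙ) = 4/3.5 ≈ 1.143 s.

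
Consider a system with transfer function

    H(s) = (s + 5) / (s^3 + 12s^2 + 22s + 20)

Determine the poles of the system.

s = -1 ± j, -10

The poles are the roots of the denominator s^3 + 12s^2 + 22s + 20 = 0.
Trying s = -10: the polynomial evaluates to 0, so (s + 10) is a factor.
Dividing out leaves s^2 + 2s + 2 = 0.
The quadratic formula then gives s = -1 ± 1j.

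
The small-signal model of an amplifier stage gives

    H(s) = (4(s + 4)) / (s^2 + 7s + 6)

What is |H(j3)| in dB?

Substitute s = j3: numerator = 16 + j12, denominator = -3 + j21.
|H(j3)| = |16 + j12| / |-3 + j21| = 20 / 21.213 ≈ 0.9428.
In decibels: 20·log₁₀(0.9428) ≈ -0.512 dB.

|H(j3)|_dB ≈ -0.512 dB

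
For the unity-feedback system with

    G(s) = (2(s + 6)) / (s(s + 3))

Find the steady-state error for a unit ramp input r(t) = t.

e_ss = 0.2500

G(s) has one pole at the origin.
This is a Type 1 system. Kv = lim_{s→0} s·G(s) = 12/3 = 4.
e_ss = 1/Kv = 1/(4) = 1/4 ≈ 0.2500.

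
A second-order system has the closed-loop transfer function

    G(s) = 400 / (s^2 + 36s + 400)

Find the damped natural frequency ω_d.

ω_d ≈ 8.718 rad/s

Comparing s^2 + 36s + 400 to s^2 + 2ζωₙs + ωₙ²: ωₙ = 20 rad/s and ζ = 36/(2·20) = 0.9.
ζωₙ = 36/2 = 18, so ω_d = ωₙ√(1−ζ²) = √(ωₙ² − (ζωₙ)²) = √(400 − 18²) = √76 ≈ 8.718 rad/s.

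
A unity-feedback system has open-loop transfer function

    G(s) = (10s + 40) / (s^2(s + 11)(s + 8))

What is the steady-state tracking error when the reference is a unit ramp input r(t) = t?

G(s) has 2 poles at the origin.
This is a Type 2 system; for a ramp input the steady-state error is zero.

e_ss = 0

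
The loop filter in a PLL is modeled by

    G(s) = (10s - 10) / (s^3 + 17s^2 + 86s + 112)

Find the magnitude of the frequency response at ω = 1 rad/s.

Substitute s = j1: numerator = -10 + j10, denominator = 95 + j85.
|G(j1)| = |-10 + j10| / |95 + j85| = 14.142 / 127.48 ≈ 0.1109.

|G(j1)| ≈ 0.1109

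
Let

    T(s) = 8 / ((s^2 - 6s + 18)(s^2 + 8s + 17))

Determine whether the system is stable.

unstable

The poles can be read from the denominator factors: s = 3 + 3j, 3 - 3j, -4 + j, -4 - j.
Since the pole(s) at s = 3 + 3j, 3 - 3j lie in the right half-plane, the system is unstable.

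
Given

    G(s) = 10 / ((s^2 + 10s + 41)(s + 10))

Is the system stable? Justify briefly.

stable

The poles can be read from the denominator factors: s = -5 ± 4j, -10.
Since all poles lie strictly in the left half-plane, the system is stable.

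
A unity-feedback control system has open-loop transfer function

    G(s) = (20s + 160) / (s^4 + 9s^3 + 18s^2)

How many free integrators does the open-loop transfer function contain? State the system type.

Factor s from the denominator: s^4 + 9s^3 + 18s^2 = s^2·(s^2 + 9s + 18).
There are 2 poles at the origin, so the system is Type 2.

Type 2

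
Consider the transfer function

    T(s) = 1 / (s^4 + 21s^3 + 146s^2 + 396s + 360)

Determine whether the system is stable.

stable

The denominator s^4 + 21s^3 + 146s^2 + 396s + 360 factors as (s + 3)(s + 6)(s + 2)(s + 10), giving poles at s = -3, -6, -2, -10.
Since all poles lie strictly in the left half-plane, the system is stable.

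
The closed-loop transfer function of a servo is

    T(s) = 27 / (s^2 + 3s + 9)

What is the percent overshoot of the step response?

Comparing s^2 + 3s + 9 to s^2 + 2ζωₙs + ωₙ²: ωₙ = 3 rad/s and ζ = 3/(2·3) = 0.5.
%OS = 100·exp(−πζ/√(1−ζ²)) = 100·exp(−π·0.5/√(1−0.5²)) ≈ 16.3%.

%OS ≈ 16.3%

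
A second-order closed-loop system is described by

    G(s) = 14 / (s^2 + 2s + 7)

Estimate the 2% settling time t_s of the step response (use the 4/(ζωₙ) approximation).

t_s ≈ 4 s

Comparing s^2 + 2s + 7 to s^2 + 2ζωₙs + ωₙ²: ωₙ = √7 ≈ 2.646 rad/s and ζ = 2/(2·√7) ≈ 0.3780.
ζωₙ = 2/2 = 1, so t_s ≈ 4/(ζωₙ) = 4/1 = 4 s.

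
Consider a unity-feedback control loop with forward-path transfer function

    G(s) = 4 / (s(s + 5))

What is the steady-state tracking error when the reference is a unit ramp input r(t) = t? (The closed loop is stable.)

e_ss = 1.250

G(s) has one pole at the origin.
This is a Type 1 system. Kv = lim_{s→0} s·G(s) = 4/5.
e_ss = 1/Kv = 1/(4/5) = 5/4 ≈ 1.250.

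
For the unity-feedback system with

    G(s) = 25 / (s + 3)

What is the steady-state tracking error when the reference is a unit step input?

e_ss = 0.1071

G(s) has no poles at the origin.
This is a Type 0 system. Kp = lim_{s→0} G(s) = 25/3.
e_ss = 1/(1 + Kp) = 1/(1 + 25/3) = 3/28 ≈ 0.1071.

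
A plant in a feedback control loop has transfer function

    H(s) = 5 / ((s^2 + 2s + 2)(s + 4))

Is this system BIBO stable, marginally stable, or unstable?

stable

The poles can be read from the denominator factors: s = -1 + j, -1 - j, -4.
Since all poles lie strictly in the left half-plane, the system is stable.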